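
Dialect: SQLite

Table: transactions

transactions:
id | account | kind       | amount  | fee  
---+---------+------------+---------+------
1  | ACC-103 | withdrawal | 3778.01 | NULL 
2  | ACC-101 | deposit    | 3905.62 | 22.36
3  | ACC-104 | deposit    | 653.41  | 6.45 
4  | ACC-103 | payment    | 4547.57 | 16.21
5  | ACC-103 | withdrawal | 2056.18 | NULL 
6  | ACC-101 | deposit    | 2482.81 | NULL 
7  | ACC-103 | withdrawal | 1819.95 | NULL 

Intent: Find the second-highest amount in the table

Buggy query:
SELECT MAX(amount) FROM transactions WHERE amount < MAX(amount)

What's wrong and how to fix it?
Bug: The inner MAX is an aggregate inside WHERE, which is not allowed

Fix: Put the inner MAX in a scalar subquery

Corrected query:
SELECT MAX(amount) FROM transactions WHERE amount < (SELECT MAX(amount) FROM transactions)

Result:
MAX(amount)
-----------
3905.62    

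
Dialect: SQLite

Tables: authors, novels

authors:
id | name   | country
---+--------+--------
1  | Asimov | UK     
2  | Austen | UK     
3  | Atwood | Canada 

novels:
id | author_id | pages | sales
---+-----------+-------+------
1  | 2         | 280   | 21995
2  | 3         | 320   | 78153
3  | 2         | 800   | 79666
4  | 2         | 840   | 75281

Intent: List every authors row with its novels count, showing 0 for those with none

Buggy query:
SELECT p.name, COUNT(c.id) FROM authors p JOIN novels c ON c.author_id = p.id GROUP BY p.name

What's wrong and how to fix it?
Bug: INNER JOIN drops authors rows that have no matching novels rows

Fix: Use LEFT JOIN so parents without children still appear (COUNT(c.id) gives 0)

Corrected query:
SELECT p.name, COUNT(c.id) FROM authors p LEFT JOIN novels c ON c.author_id = p.id GROUP BY p.name

Result:
name   | COUNT(c.id)
-------+------------
Asimov | 0          
Atwood | 1          
Austen | 3          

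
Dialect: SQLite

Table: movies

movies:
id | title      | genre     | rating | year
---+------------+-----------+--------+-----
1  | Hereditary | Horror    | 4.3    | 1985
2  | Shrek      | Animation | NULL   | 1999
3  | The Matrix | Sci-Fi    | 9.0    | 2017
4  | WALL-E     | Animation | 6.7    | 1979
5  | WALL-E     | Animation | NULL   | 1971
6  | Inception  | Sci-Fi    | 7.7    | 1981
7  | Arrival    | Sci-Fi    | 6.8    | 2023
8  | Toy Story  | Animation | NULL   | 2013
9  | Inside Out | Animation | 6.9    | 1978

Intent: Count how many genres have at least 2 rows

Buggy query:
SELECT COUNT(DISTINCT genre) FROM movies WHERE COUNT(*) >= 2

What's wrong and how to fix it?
Bug: WHERE filters individual rows, not groups, so a group-level COUNT is invalid there

Fix: Use a subquery that GROUPs and filters with HAVING, then count its rows

Corrected query:
SELECT COUNT(*) FROM (SELECT genre FROM movies GROUP BY genre HAVING COUNT(*) >= 2)

Result:
COUNT(*)
--------
2       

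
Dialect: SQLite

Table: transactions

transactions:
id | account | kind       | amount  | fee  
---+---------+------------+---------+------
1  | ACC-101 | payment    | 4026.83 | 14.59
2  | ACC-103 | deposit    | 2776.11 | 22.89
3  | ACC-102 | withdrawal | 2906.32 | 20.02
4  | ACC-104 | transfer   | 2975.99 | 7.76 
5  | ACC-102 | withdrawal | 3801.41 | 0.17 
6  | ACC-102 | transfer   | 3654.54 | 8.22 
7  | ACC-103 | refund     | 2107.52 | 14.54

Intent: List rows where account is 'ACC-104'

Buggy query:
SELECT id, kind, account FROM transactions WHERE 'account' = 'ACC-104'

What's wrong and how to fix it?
Bug: Single quotes denote string literals in SQL; the column name is being compared as a constant string

Fix: Reference the column as account without single quotes

Corrected query:
SELECT id, kind, account FROM transactions WHERE account = 'ACC-104'

Result:
id | kind     | account
---+----------+--------
4  | transfer | ACC-104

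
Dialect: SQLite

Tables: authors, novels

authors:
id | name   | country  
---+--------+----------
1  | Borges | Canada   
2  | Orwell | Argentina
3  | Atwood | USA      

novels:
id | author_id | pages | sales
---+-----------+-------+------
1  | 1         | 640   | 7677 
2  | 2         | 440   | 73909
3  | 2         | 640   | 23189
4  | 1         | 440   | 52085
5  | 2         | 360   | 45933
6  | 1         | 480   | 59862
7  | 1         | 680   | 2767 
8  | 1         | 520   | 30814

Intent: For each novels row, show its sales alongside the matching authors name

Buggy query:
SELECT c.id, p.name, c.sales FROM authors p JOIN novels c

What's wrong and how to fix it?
Bug: JOIN with no ON clause produces a cartesian product; every novels row pairs with every authors row

Fix: Specify the join condition linking the foreign key to the parent id

Corrected query:
SELECT c.id, p.name, c.sales FROM authors p JOIN novels c ON c.author_id = p.id

Result:
id | name   | sales
---+--------+------
1  | Borges | 7677 
2  | Orwell | 73909
3  | Orwell | 23189
4  | Borges | 52085
5  | Orwell | 45933
6  | Borges | 59862
7  | Borges | 2767 
8  | Borges | 30814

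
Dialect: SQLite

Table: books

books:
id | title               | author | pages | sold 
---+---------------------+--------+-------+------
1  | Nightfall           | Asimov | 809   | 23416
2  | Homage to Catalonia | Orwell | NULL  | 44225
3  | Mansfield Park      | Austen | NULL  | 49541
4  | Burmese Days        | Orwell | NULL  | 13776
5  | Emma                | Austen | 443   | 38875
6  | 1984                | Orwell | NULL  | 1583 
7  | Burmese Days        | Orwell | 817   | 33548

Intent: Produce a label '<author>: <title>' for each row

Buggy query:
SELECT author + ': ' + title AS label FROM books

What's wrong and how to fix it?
Bug: SQLite uses || for string concatenation; + coerces text to numbers (yielding 0)

Fix: Replace + with || to concatenate text

Corrected query:
SELECT author || ': ' || title AS label FROM books

Result:
label                      
---------------------------
Asimov: Nightfall          
Orwell: Homage to Catalonia
Austen: Mansfield Park     
Orwell: Burmese Days       
Austen: Emma               
Orwell: 1984               
Orwell: Burmese Days       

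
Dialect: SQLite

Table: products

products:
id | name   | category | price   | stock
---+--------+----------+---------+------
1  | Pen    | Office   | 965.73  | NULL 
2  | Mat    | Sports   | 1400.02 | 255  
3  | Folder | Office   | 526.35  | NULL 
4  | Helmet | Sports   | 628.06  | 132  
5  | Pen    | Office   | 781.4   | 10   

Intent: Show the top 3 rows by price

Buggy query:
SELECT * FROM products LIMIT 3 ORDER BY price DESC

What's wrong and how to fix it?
Bug: LIMIT must come after ORDER BY

Fix: Swap the clauses: ORDER BY first, then LIMIT

Corrected query:
SELECT * FROM products ORDER BY price DESC LIMIT 3

Result:
id | name | category | price   | stock
---+------+----------+---------+------
2  | Mat  | Sports   | 1400.02 | 255  
1  | Pen  | Office   | 965.73  | NULL 
5  | Pen  | Office   | 781.4   | 10   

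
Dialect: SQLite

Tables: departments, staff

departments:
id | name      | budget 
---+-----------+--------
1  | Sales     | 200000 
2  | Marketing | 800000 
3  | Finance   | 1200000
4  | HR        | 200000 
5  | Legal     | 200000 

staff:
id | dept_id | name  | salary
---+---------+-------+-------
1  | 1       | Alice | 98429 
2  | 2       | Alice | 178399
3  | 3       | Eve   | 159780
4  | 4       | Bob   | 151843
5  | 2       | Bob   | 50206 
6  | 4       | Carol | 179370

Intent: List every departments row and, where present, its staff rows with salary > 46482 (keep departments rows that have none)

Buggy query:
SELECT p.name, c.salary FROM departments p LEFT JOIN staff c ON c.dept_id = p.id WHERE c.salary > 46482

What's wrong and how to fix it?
Bug: A WHERE condition on the right-hand table after LEFT JOIN drops unmatched parents

Fix: Put 'c.salary > 46482' in the JOIN's ON clause instead of WHERE

Corrected query:
SELECT p.name, c.salary FROM departments p LEFT JOIN staff c ON c.dept_id = p.id AND c.salary > 46482

Result:
name      | salary
----------+-------
Sales     | 98429 
Marketing | 50206 
Marketing | 178399
Finance   | 159780
HR        | 151843
HR        | 179370
Legal     | NULL  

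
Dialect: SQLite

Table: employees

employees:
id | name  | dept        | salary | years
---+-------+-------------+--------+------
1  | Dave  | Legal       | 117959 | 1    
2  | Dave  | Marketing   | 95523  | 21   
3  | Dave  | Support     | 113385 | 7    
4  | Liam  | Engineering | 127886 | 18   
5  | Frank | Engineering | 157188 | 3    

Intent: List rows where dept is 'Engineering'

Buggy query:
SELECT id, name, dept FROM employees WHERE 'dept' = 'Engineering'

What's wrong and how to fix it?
Bug: Single quotes denote string literals in SQL; the column name is being compared as a constant string

Fix: Reference the column as dept without single quotes

Corrected query:
SELECT id, name, dept FROM employees WHERE dept = 'Engineering'

Result:
id | name  | dept       
---+-------+------------
4  | Liam  | Engineering
5  | Frank | Engineering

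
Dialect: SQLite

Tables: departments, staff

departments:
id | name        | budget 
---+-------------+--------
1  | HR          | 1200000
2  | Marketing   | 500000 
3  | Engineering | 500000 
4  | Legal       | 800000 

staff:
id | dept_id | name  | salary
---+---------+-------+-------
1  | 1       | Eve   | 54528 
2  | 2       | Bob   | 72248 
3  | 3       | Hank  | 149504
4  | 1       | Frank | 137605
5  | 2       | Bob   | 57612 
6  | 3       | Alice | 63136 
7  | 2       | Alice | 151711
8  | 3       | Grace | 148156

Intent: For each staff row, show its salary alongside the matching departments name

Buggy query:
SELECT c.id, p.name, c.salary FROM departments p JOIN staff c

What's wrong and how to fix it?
Bug: Missing join condition: each staff row is matched to all departments rows instead of just its own

Fix: Add ON c.dept_id = p.id to the JOIN

Corrected query:
SELECT c.id, p.name, c.salary FROM departments p JOIN staff c ON c.dept_id = p.id

Result:
id | name        | salary
---+-------------+-------
1  | HR          | 54528 
2  | Marketing   | 72248 
3  | Engineering | 149504
4  | HR          | 137605
5  | Marketing   | 57612 
6  | Engineering | 63136 
7  | Marketing   | 151711
8  | Engineering | 148156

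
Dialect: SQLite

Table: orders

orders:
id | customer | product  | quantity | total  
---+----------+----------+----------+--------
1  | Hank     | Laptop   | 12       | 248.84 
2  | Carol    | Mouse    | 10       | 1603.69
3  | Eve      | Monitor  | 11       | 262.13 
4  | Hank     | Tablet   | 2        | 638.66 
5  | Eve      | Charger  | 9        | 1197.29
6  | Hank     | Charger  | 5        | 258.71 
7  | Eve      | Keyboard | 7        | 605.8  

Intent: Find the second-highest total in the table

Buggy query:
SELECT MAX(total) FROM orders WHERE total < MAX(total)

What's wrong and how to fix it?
Bug: The inner MAX is an aggregate inside WHERE, which is not allowed

Fix: Put the inner MAX in a scalar subquery

Corrected query:
SELECT MAX(total) FROM orders WHERE total < (SELECT MAX(total) FROM orders)

Result:
MAX(total)
----------
1197.29   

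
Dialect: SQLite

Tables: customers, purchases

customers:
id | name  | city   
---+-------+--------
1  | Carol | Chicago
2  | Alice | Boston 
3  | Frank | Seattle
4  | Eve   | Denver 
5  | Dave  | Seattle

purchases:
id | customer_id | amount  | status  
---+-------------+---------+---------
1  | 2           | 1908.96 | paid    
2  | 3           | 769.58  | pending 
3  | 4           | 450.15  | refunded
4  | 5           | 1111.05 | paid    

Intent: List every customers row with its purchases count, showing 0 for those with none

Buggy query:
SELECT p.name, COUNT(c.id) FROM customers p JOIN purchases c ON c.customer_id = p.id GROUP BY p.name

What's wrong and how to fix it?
Bug: INNER JOIN drops customers rows that have no matching purchases rows

Fix: Use LEFT JOIN so parents without children still appear (COUNT(c.id) gives 0)

Corrected query:
SELECT p.name, COUNT(c.id) FROM customers p LEFT JOIN purchases c ON c.customer_id = p.id GROUP BY p.name

Result:
name  | COUNT(c.id)
------+------------
Alice | 1          
Carol | 0          
Dave  | 1          
Eve   | 1          
Frank | 1          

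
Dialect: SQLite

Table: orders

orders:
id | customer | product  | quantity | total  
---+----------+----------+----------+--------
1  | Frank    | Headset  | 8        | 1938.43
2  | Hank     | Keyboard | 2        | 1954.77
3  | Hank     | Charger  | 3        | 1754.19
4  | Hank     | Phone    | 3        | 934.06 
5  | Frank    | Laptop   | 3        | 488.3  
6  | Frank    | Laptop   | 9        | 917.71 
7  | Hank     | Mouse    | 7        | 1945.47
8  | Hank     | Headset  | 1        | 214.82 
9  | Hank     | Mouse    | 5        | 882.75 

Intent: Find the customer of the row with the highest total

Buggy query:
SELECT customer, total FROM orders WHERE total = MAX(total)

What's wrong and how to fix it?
Bug: MAX(total) is an aggregate and cannot be used directly in WHERE

Fix: Use a subquery: WHERE total = (SELECT MAX(total) FROM orders)

Corrected query:
SELECT customer, total FROM orders WHERE total = (SELECT MAX(total) FROM orders)

Result:
customer | total  
---------+--------
Hank     | 1954.77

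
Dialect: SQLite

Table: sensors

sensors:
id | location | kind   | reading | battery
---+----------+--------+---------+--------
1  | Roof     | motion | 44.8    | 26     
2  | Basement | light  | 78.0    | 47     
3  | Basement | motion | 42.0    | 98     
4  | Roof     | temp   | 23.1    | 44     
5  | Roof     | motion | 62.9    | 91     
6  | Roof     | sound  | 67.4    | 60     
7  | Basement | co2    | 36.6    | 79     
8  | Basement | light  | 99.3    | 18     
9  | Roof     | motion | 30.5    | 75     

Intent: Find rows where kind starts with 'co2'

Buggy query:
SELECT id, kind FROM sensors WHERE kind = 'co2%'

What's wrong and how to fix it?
Bug: Wildcards only work with LIKE; '=' treats '%' as a literal character

Fix: Replace '=' with LIKE so 'co2%' is treated as a pattern

Corrected query:
SELECT id, kind FROM sensors WHERE kind LIKE 'co2%'

Result:
id | kind
---+-----
7  | co2 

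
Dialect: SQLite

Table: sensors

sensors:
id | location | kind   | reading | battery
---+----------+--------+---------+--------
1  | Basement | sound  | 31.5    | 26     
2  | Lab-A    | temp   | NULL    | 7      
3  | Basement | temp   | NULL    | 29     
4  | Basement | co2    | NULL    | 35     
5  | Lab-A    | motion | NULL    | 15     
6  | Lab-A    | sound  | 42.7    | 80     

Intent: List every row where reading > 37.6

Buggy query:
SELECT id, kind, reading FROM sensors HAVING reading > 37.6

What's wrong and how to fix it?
Bug: HAVING filters the output of aggregation, but this query has no GROUP BY and no aggregate functions, so SQLite rejects it (HAVING clause on a non-aggregate query); the condition here is per row

Fix: Use WHERE for row-level filtering

Corrected query:
SELECT id, kind, reading FROM sensors WHERE reading > 37.6

Result:
id | kind  | reading
---+-------+--------
6  | sound | 42.7   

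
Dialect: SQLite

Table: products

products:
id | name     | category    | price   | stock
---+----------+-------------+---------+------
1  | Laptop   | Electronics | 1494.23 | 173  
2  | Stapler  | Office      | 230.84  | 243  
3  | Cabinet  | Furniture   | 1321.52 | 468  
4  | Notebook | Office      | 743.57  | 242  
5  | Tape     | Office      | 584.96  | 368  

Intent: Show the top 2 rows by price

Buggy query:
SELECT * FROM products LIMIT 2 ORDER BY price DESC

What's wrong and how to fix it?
Bug: LIMIT must come after ORDER BY

Fix: Sort with ORDER BY, then apply LIMIT

Corrected query:
SELECT * FROM products ORDER BY price DESC LIMIT 2

Result:
id | name    | category    | price   | stock
---+---------+-------------+---------+------
1  | Laptop  | Electronics | 1494.23 | 173  
3  | Cabinet | Furniture   | 1321.52 | 468  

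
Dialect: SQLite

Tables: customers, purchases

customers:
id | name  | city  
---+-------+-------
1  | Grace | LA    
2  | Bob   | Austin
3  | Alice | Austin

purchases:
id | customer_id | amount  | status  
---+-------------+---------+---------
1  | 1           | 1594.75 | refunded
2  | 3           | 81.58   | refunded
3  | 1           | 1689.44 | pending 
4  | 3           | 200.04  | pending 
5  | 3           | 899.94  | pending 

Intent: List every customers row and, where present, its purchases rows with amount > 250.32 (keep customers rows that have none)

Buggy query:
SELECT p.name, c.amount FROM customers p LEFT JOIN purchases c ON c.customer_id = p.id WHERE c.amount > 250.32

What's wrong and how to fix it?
Bug: Filtering c.amount in WHERE discards the NULL rows produced by LEFT JOIN, turning it into an inner join

Fix: Move the right-table condition into the ON clause so unmatched parents are kept

Corrected query:
SELECT p.name, c.amount FROM customers p LEFT JOIN purchases c ON c.customer_id = p.id AND c.amount > 250.32

Result:
name  | amount 
------+--------
Grace | 1594.75
Grace | 1689.44
Bob   | NULL   
Alice | 899.94 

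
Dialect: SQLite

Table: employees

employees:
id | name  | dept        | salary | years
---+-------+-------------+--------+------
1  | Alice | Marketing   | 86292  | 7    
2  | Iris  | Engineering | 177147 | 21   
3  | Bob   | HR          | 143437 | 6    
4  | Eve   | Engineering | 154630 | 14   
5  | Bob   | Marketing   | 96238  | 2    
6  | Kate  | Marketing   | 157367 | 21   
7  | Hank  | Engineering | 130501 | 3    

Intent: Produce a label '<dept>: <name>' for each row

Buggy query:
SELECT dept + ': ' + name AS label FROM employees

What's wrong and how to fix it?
Bug: SQLite uses || for string concatenation; + coerces text to numbers (yielding 0)

Fix: Use the || operator for string concatenation

Corrected query:
SELECT dept || ': ' || name AS label FROM employees

Result:
label            
-----------------
Marketing: Alice 
Engineering: Iris
HR: Bob          
Engineering: Eve 
Marketing: Bob   
Marketing: Kate  
Engineering: Hank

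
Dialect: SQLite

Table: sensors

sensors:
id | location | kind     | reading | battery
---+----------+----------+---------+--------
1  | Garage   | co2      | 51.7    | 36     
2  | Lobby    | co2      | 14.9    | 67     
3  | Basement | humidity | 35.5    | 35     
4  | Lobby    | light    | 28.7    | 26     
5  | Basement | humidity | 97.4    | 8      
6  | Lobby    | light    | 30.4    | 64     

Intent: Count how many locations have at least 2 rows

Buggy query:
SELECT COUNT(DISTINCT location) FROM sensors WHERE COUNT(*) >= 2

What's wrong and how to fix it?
Bug: WHERE filters individual rows, not groups, so a group-level COUNT is invalid there

Fix: Use a subquery that GROUPs and filters with HAVING, then count its rows

Corrected query:
SELECT COUNT(*) FROM (SELECT location FROM sensors GROUP BY location HAVING COUNT(*) >= 2)

Result:
COUNT(*)
--------
2       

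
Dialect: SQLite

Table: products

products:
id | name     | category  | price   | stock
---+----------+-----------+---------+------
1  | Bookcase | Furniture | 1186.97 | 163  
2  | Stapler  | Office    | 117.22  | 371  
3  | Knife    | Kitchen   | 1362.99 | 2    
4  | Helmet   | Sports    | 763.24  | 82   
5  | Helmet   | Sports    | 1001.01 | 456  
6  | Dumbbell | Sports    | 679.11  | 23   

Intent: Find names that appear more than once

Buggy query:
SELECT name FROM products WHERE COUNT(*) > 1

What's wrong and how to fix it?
Bug: COUNT(*) is an aggregate and cannot be used in WHERE

Fix: Group first, then use HAVING for the count condition

Corrected query:
SELECT name FROM products GROUP BY name HAVING COUNT(*) > 1

Result:
name  
------
Helmet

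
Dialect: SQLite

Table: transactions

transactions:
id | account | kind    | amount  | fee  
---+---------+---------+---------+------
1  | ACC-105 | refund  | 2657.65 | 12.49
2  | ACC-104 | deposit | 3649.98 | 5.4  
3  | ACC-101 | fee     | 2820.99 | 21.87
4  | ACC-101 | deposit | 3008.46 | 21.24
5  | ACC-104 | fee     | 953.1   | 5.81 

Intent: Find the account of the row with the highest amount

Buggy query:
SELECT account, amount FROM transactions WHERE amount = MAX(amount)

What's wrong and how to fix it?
Bug: WHERE is evaluated per row; an aggregate over the whole table isn't defined there

Fix: Wrap MAX in a scalar subquery so WHERE compares against a single value

Corrected query:
SELECT account, amount FROM transactions WHERE amount = (SELECT MAX(amount) FROM transactions)

Result:
account | amount 
--------+--------
ACC-104 | 3649.98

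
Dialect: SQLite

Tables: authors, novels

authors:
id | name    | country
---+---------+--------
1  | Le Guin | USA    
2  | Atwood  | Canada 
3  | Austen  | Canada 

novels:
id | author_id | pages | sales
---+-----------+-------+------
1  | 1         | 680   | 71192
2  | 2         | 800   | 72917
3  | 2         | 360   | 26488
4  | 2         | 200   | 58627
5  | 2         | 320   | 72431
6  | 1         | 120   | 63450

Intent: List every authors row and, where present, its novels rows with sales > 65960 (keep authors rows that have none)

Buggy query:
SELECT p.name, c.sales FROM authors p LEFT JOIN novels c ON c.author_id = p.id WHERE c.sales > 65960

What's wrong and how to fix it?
Bug: Filtering c.sales in WHERE discards the NULL rows produced by LEFT JOIN, turning it into an inner join

Fix: Move the right-table condition into the ON clause so unmatched parents are kept

Corrected query:
SELECT p.name, c.sales FROM authors p LEFT JOIN novels c ON c.author_id = p.id AND c.sales > 65960

Result:
name    | sales
--------+------
Le Guin | 71192
Atwood  | 72431
Atwood  | 72917
Austen  | NULL 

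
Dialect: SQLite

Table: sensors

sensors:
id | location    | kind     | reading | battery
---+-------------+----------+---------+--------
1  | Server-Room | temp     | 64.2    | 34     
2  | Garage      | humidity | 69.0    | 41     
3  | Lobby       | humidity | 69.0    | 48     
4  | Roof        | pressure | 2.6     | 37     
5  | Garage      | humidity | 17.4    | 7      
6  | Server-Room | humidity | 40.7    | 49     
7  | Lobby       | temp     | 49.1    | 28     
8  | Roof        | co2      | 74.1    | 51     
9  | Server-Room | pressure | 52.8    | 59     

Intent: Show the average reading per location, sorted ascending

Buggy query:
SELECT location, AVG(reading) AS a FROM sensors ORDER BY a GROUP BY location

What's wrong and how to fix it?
Bug: GROUP BY must precede ORDER BY

Fix: Move ORDER BY to the end, after GROUP BY

Corrected query:
SELECT location, AVG(reading) AS a FROM sensors GROUP BY location ORDER BY a

Result:
location    | a        
------------+----------
Roof        | 38.35    
Garage      | 43.2     
Server-Room | 52.566667
Lobby       | 59.05    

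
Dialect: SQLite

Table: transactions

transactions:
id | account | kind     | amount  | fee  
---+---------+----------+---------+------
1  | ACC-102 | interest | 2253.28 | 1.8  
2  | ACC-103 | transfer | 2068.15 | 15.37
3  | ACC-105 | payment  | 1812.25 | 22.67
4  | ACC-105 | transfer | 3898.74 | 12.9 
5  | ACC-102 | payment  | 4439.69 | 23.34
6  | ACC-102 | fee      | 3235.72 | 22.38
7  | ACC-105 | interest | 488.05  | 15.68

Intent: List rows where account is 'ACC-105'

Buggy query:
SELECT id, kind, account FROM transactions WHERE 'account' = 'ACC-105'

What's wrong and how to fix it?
Bug: 'account' in single quotes is a string literal, not the column; the comparison is literal-vs-literal and never true

Fix: Remove the quotes around the column name (or use double quotes for an identifier)

Corrected query:
SELECT id, kind, account FROM transactions WHERE account = 'ACC-105'

Result:
id | kind     | account
---+----------+--------
3  | payment  | ACC-105
4  | transfer | ACC-105
7  | interest | ACC-105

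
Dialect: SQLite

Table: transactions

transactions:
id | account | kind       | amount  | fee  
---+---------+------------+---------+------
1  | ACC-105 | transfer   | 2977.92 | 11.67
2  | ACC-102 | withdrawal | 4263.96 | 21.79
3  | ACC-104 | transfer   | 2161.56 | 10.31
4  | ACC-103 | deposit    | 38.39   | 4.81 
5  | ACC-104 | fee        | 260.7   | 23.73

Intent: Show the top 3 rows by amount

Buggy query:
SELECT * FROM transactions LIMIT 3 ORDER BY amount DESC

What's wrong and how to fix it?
Bug: ORDER BY cannot follow LIMIT; LIMIT is the final clause

Fix: Swap the clauses: ORDER BY first, then LIMIT

Corrected query:
SELECT * FROM transactions ORDER BY amount DESC LIMIT 3

Result:
id | account | kind       | amount  | fee  
---+---------+------------+---------+------
2  | ACC-102 | withdrawal | 4263.96 | 21.79
1  | ACC-105 | transfer   | 2977.92 | 11.67
3  | ACC-104 | transfer   | 2161.56 | 10.31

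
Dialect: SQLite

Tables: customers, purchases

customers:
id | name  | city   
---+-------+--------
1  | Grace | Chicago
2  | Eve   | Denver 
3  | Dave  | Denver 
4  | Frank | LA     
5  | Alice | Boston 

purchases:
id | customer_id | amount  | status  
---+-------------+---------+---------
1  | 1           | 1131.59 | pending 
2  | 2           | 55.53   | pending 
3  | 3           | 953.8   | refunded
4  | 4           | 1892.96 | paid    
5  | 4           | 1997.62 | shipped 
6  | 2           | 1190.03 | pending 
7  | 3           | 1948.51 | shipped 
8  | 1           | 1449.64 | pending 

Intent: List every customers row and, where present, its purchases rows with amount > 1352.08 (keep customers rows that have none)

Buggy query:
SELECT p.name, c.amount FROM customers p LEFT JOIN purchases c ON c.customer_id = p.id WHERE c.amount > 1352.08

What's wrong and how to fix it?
Bug: Filtering c.amount in WHERE discards the NULL rows produced by LEFT JOIN, turning it into an inner join

Fix: Move the right-table condition into the ON clause so unmatched parents are kept

Corrected query:
SELECT p.name, c.amount FROM customers p LEFT JOIN purchases c ON c.customer_id = p.id AND c.amount > 1352.08

Result:
name  | amount 
------+--------
Grace | 1449.64
Eve   | NULL   
Dave  | 1948.51
Frank | 1892.96
Frank | 1997.62
Alice | NULL   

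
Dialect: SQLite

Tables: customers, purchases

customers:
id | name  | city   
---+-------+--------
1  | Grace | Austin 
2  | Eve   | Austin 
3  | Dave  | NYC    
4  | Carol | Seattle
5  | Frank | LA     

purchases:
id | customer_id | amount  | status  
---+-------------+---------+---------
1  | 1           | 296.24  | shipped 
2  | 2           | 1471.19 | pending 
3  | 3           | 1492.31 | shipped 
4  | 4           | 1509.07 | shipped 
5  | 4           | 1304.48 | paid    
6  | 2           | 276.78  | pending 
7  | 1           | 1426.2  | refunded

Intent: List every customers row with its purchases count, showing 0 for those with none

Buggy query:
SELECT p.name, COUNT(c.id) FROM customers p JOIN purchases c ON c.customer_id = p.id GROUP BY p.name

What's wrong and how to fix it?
Bug: INNER JOIN drops customers rows that have no matching purchases rows

Fix: Use LEFT JOIN so parents without children still appear (COUNT(c.id) gives 0)

Corrected query:
SELECT p.name, COUNT(c.id) FROM customers p LEFT JOIN purchases c ON c.customer_id = p.id GROUP BY p.name

Result:
name  | COUNT(c.id)
------+------------
Carol | 2          
Dave  | 1          
Eve   | 2          
Frank | 0          
Grace | 2          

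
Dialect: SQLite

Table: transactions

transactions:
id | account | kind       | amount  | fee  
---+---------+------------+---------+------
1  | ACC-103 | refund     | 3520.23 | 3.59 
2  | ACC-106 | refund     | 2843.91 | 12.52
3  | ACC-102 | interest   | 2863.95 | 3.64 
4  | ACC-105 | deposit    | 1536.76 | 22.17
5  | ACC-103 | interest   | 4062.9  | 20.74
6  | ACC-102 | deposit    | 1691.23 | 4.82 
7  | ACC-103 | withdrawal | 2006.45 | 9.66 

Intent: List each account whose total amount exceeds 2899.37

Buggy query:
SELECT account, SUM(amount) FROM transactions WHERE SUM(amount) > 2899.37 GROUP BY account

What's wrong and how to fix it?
Bug: Aggregate functions cannot appear in a WHERE clause

Fix: Move the aggregate condition to a HAVING clause

Corrected query:
SELECT account, SUM(amount) FROM transactions GROUP BY account HAVING SUM(amount) > 2899.37

Result:
account | SUM(amount)
--------+------------
ACC-102 | 4555.18    
ACC-103 | 9589.58    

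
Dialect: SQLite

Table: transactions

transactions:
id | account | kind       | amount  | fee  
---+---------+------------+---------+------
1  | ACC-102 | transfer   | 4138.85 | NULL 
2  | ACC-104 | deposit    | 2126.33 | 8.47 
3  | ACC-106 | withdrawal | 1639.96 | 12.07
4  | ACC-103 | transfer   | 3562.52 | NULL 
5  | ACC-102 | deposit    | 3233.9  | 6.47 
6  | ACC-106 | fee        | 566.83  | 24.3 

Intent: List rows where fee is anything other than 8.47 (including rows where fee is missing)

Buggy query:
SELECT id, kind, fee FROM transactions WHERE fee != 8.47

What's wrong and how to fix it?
Bug: 'fee != 8.47' is unknown when fee is NULL, so NULL rows are silently excluded

Fix: Handle NULL separately with IS NULL alongside the inequality

Corrected query:
SELECT id, kind, fee FROM transactions WHERE fee != 8.47 OR fee IS NULL

Result:
id | kind       | fee  
---+------------+------
1  | transfer   | NULL 
3  | withdrawal | 12.07
4  | transfer   | NULL 
5  | deposit    | 6.47 
6  | fee        | 24.3 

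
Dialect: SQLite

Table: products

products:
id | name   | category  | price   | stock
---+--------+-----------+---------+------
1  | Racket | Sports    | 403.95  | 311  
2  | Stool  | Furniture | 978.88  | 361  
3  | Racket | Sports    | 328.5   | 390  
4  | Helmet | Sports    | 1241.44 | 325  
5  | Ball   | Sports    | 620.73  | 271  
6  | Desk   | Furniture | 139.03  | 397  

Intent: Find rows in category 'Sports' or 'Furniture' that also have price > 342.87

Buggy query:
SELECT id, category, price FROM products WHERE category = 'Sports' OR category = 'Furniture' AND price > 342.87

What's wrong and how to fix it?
Bug: Without parentheses, AND is evaluated before OR, so the price filter only applies to the 'Furniture' branch

Fix: Add parentheses around the OR so the AND applies to both alternatives

Corrected query:
SELECT id, category, price FROM products WHERE (category = 'Sports' OR category = 'Furniture') AND price > 342.87

Result:
id | category  | price  
---+-----------+--------
1  | Sports    | 403.95 
2  | Furniture | 978.88 
4  | Sports    | 1241.44
5  | Sports    | 620.73 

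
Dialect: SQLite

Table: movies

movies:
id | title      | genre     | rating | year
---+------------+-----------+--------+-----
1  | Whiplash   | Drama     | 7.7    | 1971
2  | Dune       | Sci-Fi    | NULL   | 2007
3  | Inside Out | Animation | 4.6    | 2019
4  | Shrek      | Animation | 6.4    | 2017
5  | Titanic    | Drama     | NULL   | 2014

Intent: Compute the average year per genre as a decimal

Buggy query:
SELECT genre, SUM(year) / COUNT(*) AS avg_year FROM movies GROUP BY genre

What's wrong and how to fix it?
Bug: SUM(year) and COUNT(*) are both integers; the division truncates the fractional part

Fix: Cast one side to REAL so the division keeps the fractional part

Corrected query:
SELECT genre, SUM(year) * 1.0 / COUNT(*) AS avg_year FROM movies GROUP BY genre

Result:
genre     | avg_year
----------+---------
Animation | 2018    
Drama     | 1992.5  
Sci-Fi    | 2007    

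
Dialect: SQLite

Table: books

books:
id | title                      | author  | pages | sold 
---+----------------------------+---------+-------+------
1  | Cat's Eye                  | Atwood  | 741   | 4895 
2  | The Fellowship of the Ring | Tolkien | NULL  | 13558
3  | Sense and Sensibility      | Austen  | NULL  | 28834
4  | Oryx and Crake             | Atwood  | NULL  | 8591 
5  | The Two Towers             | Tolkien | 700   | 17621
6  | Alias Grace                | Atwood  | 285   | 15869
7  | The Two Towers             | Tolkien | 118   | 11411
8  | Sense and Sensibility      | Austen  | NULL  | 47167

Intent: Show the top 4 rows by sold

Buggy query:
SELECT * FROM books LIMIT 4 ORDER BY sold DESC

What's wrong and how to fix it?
Bug: LIMIT must come after ORDER BY

Fix: Sort with ORDER BY, then apply LIMIT

Corrected query:
SELECT * FROM books ORDER BY sold DESC LIMIT 4

Result:
id | title                 | author  | pages | sold 
---+-----------------------+---------+-------+------
8  | Sense and Sensibility | Austen  | NULL  | 47167
3  | Sense and Sensibility | Austen  | NULL  | 28834
5  | The Two Towers        | Tolkien | 700   | 17621
6  | Alias Grace           | Atwood  | 285   | 15869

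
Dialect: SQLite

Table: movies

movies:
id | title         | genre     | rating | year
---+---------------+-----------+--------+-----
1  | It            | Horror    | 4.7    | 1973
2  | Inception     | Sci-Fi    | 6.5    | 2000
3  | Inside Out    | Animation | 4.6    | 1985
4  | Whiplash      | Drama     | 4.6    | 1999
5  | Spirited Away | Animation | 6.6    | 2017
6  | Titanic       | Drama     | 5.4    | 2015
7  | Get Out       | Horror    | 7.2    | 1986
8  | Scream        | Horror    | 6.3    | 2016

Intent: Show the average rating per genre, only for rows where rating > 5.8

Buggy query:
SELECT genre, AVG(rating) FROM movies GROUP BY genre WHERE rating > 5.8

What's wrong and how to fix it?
Bug: WHERE cannot follow GROUP BY

Fix: Place WHERE between FROM and GROUP BY

Corrected query:
SELECT genre, AVG(rating) FROM movies WHERE rating > 5.8 GROUP BY genre

Result:
genre     | AVG(rating)
----------+------------
Animation | 6.6        
Horror    | 6.75       
Sci-Fi    | 6.5        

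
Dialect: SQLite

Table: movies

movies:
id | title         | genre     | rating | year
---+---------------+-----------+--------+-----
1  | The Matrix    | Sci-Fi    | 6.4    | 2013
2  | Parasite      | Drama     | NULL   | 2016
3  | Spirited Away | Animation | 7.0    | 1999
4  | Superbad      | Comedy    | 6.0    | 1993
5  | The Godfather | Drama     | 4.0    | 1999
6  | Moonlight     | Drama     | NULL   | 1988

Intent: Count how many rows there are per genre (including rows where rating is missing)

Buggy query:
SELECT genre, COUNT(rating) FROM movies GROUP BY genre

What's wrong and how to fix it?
Bug: COUNT(rating) skips NULLs, so groups with missing rating are undercounted

Fix: Use COUNT(*) to count all rows regardless of NULL

Corrected query:
SELECT genre, COUNT(*) FROM movies GROUP BY genre

Result:
genre     | COUNT(*)
----------+---------
Animation | 1       
Comedy    | 1       
Drama     | 3       
Sci-Fi    | 1       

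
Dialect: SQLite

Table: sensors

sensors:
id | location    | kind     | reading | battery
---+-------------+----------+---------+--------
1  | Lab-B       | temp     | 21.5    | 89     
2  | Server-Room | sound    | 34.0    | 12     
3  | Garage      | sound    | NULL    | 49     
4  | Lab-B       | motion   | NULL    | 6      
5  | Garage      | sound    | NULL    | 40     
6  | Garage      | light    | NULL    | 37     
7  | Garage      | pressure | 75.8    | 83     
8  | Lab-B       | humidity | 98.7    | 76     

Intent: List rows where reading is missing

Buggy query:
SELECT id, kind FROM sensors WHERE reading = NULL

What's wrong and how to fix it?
Bug: '= NULL' is always unknown in SQL three-valued logic, so no rows match

Fix: Use IS NULL to test for NULL

Corrected query:
SELECT id, kind FROM sensors WHERE reading IS NULL

Result:
id | kind  
---+-------
3  | sound 
4  | motion
5  | sound 
6  | light 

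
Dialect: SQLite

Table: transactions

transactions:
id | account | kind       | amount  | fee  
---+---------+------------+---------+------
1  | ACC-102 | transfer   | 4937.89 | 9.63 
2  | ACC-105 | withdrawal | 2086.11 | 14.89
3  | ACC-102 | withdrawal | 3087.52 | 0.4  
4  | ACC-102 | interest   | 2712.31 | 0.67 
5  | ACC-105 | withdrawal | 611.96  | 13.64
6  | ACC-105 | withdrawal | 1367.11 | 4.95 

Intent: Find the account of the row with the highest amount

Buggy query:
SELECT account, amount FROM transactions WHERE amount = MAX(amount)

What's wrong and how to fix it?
Bug: MAX(amount) is an aggregate and cannot be used directly in WHERE

Fix: Use a subquery: WHERE amount = (SELECT MAX(amount) FROM transactions)

Corrected query:
SELECT account, amount FROM transactions WHERE amount = (SELECT MAX(amount) FROM transactions)

Result:
account | amount 
--------+--------
ACC-102 | 4937.89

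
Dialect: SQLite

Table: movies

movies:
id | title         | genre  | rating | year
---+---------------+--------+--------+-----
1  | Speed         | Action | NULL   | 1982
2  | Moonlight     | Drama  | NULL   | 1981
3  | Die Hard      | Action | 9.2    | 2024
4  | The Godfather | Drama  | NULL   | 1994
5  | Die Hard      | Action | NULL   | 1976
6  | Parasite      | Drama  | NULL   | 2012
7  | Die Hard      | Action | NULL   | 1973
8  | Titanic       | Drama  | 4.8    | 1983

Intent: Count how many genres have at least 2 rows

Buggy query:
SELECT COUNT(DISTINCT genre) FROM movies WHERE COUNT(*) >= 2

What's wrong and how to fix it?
Bug: COUNT(*) cannot appear in WHERE; the per-group count doesn't exist yet

Fix: Group first with HAVING COUNT(*) >= 2, then COUNT the resulting groups

Corrected query:
SELECT COUNT(*) FROM (SELECT genre FROM movies GROUP BY genre HAVING COUNT(*) >= 2)

Result:
COUNT(*)
--------
2       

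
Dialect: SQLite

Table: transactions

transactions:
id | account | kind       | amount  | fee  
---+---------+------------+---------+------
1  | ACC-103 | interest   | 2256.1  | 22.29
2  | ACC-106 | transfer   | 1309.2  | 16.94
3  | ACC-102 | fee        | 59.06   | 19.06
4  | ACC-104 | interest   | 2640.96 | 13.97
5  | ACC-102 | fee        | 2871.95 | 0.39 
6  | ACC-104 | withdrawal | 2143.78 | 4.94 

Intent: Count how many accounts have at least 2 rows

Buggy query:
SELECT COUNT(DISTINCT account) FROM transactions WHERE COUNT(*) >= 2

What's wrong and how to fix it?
Bug: COUNT(*) cannot appear in WHERE; the per-group count doesn't exist yet

Fix: Use a subquery that GROUPs and filters with HAVING, then count its rows

Corrected query:
SELECT COUNT(*) FROM (SELECT account FROM transactions GROUP BY account HAVING COUNT(*) >= 2)

Result:
COUNT(*)
--------
2       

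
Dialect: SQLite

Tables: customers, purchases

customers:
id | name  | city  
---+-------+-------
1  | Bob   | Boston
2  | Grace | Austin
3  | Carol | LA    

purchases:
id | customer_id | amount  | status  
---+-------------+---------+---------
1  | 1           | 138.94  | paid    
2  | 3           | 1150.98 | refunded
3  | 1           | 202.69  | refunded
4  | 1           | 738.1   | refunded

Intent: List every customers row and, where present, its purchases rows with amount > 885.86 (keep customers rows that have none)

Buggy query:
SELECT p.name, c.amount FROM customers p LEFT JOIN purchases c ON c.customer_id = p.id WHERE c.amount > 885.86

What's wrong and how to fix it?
Bug: A WHERE condition on the right-hand table after LEFT JOIN drops unmatched parents

Fix: Put 'c.amount > 885.86' in the JOIN's ON clause instead of WHERE

Corrected query:
SELECT p.name, c.amount FROM customers p LEFT JOIN purchases c ON c.customer_id = p.id AND c.amount > 885.86

Result:
name  | amount 
------+--------
Bob   | NULL   
Grace | NULL   
Carol | 1150.98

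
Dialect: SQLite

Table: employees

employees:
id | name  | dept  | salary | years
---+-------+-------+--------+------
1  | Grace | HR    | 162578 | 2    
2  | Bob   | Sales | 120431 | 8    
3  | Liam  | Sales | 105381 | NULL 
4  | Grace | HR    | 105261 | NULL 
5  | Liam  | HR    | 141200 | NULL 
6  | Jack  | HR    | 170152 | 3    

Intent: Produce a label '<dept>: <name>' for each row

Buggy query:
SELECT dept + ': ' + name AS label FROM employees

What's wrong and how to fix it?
Bug: SQLite uses || for string concatenation; + coerces text to numbers (yielding 0)

Fix: Use the || operator for string concatenation

Corrected query:
SELECT dept || ': ' || name AS label FROM employees

Result:
label      
-----------
HR: Grace  
Sales: Bob 
Sales: Liam
HR: Grace  
HR: Liam   
HR: Jack   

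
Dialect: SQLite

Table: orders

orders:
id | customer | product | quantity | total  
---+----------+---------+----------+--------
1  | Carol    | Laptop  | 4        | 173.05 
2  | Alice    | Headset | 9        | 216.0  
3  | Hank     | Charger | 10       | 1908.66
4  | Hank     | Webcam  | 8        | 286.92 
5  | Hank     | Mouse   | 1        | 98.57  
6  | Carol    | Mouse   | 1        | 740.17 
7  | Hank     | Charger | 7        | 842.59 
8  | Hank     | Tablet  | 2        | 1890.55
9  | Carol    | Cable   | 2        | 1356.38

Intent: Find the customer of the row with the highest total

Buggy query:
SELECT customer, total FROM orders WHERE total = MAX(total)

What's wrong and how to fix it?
Bug: MAX(total) is an aggregate and cannot be used directly in WHERE

Fix: Use a subquery: WHERE total = (SELECT MAX(total) FROM orders)

Corrected query:
SELECT customer, total FROM orders WHERE total = (SELECT MAX(total) FROM orders)

Result:
customer | total  
---------+--------
Hank     | 1908.66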